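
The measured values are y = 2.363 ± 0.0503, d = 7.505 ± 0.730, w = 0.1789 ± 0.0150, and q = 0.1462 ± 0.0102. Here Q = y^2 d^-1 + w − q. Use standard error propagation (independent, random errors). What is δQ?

0.0811

Let p = y^2·d^-1 = 0.7440. δp/p = √((2·δy/y)² + (-1·δd/d)²) = √(0.00181 + 0.00946) = 0.106, so δp = 0.0790.
Q = p + w − q: δQ = √(δp² + δw² + δq²) = √(0.00624 + 0.000225 + 0.000104) = 0.0811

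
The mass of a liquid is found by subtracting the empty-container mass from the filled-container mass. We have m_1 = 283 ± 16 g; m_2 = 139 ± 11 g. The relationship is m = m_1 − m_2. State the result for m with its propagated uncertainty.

Each term contributes (cᵢ δxᵢ)² to (δm)²:
  (δm_1)² = 256;  (δm_2)² = 121
δm = √(377) = 19.4 g
m = 144 g.

144 ± 19.4 g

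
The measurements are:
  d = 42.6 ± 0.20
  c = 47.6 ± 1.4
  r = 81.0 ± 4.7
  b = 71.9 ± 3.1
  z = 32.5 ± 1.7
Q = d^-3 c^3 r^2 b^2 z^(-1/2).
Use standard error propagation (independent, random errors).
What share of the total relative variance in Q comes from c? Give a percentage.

26.3%

(δQ/Q)² = (-3·δd/d)² + (3·δc/c)² + (2·δr/r)² + (2·δb/b)² + (−½·δz/z)²
  d term: (-3×0.00469)² = 0.000198
  c term: (3×0.0294)² = 0.00779
  r term: (2×0.0580)² = 0.0135
  b term: (2×0.0431)² = 0.00744
  z term: (-0.5×0.0523)² = 0.000684
Total = 0.0296. Share from c = 0.00779/0.0296 = 0.263.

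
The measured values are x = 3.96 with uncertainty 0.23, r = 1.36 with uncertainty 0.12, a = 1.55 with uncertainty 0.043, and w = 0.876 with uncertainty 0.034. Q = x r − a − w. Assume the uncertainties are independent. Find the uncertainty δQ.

0.572

Let p = x·r = 5.39. δp/p = √((1·δx/x)² + (1·δr/r)²) = √(0.00337 + 0.00779) = 0.106, so δp = 0.569.
Q = p − a − w: δQ = √(δp² + δa² + δw²) = √(0.324 + 0.00185 + 0.00116) = 0.572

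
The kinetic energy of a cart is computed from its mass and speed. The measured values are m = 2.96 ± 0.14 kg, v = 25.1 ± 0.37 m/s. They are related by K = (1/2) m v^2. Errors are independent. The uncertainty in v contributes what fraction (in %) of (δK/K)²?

(δK/K)² = (1·δm/m)² + (2·δv/v)²
  m term: (1×0.0473)² = 0.00224
  v term: (2×0.0147)² = 0.000869
Total = 0.00311. Share from v = 0.000869/0.00311 = 0.280.

28.0%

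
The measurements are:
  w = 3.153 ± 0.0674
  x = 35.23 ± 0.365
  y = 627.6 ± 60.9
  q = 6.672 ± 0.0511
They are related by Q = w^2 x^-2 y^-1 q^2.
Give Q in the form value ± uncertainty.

For a monomial Q ∝ w^2, x^-2, y^-1, q^2, fractional errors add in quadrature:
  (2·δw/w)² = (2×0.0214)² = 0.00183;  (-2·δx/x)² = (-2×0.0104)² = 0.000429;  (-1·δy/y)² = (-1×0.0970)² = 0.00942;  (2·δq/q)² = (2×0.00766)² = 0.000235
δQ/Q = √(0.0119) = 0.109
Q = 0.0005681, so δQ = 0.109 × 0.0005681 = 6.2e-05.

(5.681 ± 0.620) × 10^-4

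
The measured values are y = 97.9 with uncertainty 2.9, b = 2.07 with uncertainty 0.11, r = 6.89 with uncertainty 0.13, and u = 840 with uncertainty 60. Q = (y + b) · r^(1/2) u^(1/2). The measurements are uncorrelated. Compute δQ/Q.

Let w = y + b = 100.0. δw = √(δy² + δb²) = √(8.41 + 0.0121) = 2.90, so δw/w = 0.0290.
Q is then a monomial in w, r, u:
δQ/Q = √((δw/w)² + (½·δr/r)² + (½·δu/u)²) = √(0.000843 + 8.9e-05 + 0.00128) = 0.0470

0.0470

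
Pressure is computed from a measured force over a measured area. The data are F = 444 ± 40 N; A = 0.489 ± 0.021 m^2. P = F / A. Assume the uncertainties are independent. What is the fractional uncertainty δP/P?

P is a product of powers, so relative uncertainties combine in quadrature:
  (1·δF/F)² = (1×0.0901)² = 0.00812;  (-1·δA/A)² = (-1×0.0429)² = 0.00184
δP/P = √(0.00996) = 0.0998

0.0998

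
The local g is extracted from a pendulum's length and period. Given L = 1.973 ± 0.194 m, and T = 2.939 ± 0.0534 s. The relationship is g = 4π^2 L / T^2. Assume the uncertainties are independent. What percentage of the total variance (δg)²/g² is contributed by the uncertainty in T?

12.0%

(δg/g)² = (1·δL/L)² + (-2·δT/T)²
  L term: (1×0.0983)² = 0.00967
  T term: (-2×0.0182)² = 0.00132
Total = 0.0110. Share from T = 0.00132/0.0110 = 0.120.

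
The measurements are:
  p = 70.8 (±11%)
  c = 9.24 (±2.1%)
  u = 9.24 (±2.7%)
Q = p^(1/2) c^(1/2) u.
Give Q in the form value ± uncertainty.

236 ± 14.7

For a monomial Q ∝ p^(1/2), c^(1/2), u, fractional errors add in quadrature:
  (½·δp/p)² = (0.5×0.110)² = 0.00302;  (½·δc/c)² = (0.5×0.0210)² = 0.000110;  (1·δu/u)² = (1×0.0270)² = 0.000729
δQ/Q = √(0.00386) = 0.0622
Q = 236, so δQ = 0.0622 × 236 = 14.7.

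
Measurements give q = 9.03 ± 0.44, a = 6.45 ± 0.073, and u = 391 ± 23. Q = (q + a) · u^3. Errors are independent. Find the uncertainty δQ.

1.65e+08

Let w = q + a = 15.5. δw = √(δq² + δa²) = √(0.194 + 0.00533) = 0.446, so δw/w = 0.0288.
Q is then a monomial in w, u:
δQ/Q = √((δw/w)² + (3·δu/u)²) = √(0.000830 + 0.0311) = 0.179
Q = 9.25e+08, so δQ = 0.179 × 9.25e+08 = 1.65e+08.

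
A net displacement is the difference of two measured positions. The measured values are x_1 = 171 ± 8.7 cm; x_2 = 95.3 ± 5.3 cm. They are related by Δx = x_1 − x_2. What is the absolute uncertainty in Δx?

10.2 cm

Each term contributes (cᵢ δxᵢ)² to (δΔx)²:
  (δx_1)² = 75.7;  (δx_2)² = 28.1
δΔx = √(104) = 10.2 cm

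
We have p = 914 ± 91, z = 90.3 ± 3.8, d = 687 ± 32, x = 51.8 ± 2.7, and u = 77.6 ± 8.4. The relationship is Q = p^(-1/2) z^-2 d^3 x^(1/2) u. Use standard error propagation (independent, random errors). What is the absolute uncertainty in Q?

1.5e+05

Products/powers → add relative errors in quadrature, weighted by exponent:
  (−½·δp/p)² = (-0.5×0.0996)² = 0.00248;  (-2·δz/z)² = (-2×0.0421)² = 0.00708;  (3·δd/d)² = (3×0.0466)² = 0.0195;  (½·δx/x)² = (0.5×0.0521)² = 0.000679;  (1·δu/u)² = (1×0.108)² = 0.0117
δQ/Q = √(0.0415) = 0.204
Q = 7.35e+05, so δQ = 0.204 × 7.35e+05 = 1.5e+05.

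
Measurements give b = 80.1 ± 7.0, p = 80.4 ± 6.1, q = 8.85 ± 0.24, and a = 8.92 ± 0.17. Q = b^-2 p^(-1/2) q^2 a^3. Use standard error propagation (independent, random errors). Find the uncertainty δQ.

Products/powers → add relative errors in quadrature, weighted by exponent:
  (-2·δb/b)² = (-2×0.0874)² = 0.0305;  (−½·δp/p)² = (-0.5×0.0759)² = 0.00144;  (2·δq/q)² = (2×0.0271)² = 0.00294;  (3·δa/a)² = (3×0.0191)² = 0.00327
δQ/Q = √(0.0382) = 0.195
Q = 0.966, so δQ = 0.195 × 0.966 = 0.189.

0.189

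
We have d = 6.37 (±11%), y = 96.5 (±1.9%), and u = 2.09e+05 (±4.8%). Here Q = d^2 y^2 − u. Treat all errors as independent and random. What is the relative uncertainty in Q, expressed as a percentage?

50.3%

Let p = d^2·y^2 = 3.78e+05. δp/p = √((2·δd/d)² + (2·δy/y)²) = √(0.0484 + 0.00144) = 0.223, so δp = 84400.
Q = p − u: δQ = √(δp² + δu²) = √(7.12e+09 + 1.01e+08) = 85000
Q = 1.69e+05, so δQ/Q = 85000/1.69e+05 = 0.503.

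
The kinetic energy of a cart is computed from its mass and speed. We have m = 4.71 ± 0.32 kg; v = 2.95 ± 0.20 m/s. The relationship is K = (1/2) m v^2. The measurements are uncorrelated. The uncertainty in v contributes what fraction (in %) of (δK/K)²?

79.9%

(δK/K)² = (1·δm/m)² + (2·δv/v)²
  m term: (1×0.0679)² = 0.00462
  v term: (2×0.0678)² = 0.0184
Total = 0.0230. Share from v = 0.0184/0.0230 = 0.799.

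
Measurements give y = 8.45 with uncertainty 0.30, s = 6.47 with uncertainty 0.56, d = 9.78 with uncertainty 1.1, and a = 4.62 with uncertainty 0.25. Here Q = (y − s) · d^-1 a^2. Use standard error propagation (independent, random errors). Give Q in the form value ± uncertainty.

Let u = y − s = 1.98. δu = √(δy² + δs²) = √(0.0900 + 0.314) = 0.635, so δu/u = 0.321.
Q is then a monomial in u, d, a:
δQ/Q = √((δu/u)² + (-1·δd/d)² + (2·δa/a)²) = √(0.103 + 0.0127 + 0.0117) = 0.357
Q = 4.32, so δQ = 0.357 × 4.32 = 1.54.

4.32 ± 1.54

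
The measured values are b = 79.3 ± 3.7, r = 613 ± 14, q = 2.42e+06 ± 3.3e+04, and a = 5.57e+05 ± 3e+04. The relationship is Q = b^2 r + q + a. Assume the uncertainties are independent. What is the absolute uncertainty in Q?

Let p = b^2·r = 3.85e+06. δp/p = √((2·δb/b)² + (1·δr/r)²) = √(0.00871 + 0.000522) = 0.0961, so δp = 3.7e+05.
Q = p + q + a: δQ = √(δp² + δq² + δa²) = √(1.37e+11 + 1.09e+09 + 9e+08) = 3.73e+05

3.73e+05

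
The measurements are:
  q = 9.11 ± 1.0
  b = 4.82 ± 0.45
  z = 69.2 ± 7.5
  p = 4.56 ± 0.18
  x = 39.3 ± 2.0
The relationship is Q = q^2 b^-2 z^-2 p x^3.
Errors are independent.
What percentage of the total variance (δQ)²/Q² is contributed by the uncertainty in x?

15.0%

(δQ/Q)² = (2·δq/q)² + (-2·δb/b)² + (-2·δz/z)² + (1·δp/p)² + (3·δx/x)²
  q term: (2×0.110)² = 0.0482
  b term: (-2×0.0934)² = 0.0349
  z term: (-2×0.108)² = 0.0470
  p term: (1×0.0395)² = 0.00156
  x term: (3×0.0509)² = 0.0233
Total = 0.155. Share from x = 0.0233/0.155 = 0.150.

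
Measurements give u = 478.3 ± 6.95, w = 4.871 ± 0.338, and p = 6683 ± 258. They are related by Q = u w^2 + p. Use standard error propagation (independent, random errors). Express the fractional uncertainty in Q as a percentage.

Let h = u·w^2 = 11350. δh/h = √((1·δu/u)² + (2·δw/w)²) = √(0.000211 + 0.0193) = 0.140, so δh = 1580.
Q = h + p: δQ = √(δh² + δp²) = √(2.51e+06 + 66600) = 1600
Q = 18030, so δQ/Q = 1600/18030 = 0.0890.

8.90%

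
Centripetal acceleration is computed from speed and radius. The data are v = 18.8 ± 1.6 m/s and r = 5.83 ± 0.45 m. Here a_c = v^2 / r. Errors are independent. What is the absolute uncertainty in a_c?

11.3 m/s^2

For a monomial a_c ∝ v^2, r^-1, fractional errors add in quadrature:
  (2·δv/v)² = (2×0.0851)² = 0.0290;  (-1·δr/r)² = (-1×0.0772)² = 0.00596
δa_c/a_c = √(0.0349) = 0.187
a_c = 60.6 m/s^2, so δa_c = 0.187 × 60.6 = 11.3 m/s^2.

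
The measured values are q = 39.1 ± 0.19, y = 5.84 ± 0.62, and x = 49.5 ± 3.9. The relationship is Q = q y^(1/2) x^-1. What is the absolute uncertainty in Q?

0.182

For a monomial Q ∝ q, y^(1/2), x^-1, fractional errors add in quadrature:
  (1·δq/q)² = (1×0.00486)² = 2.36e-05;  (½·δy/y)² = (0.5×0.106)² = 0.00282;  (-1·δx/x)² = (-1×0.0788)² = 0.00621
δQ/Q = √(0.00905) = 0.0951
Q = 1.91, so δQ = 0.0951 × 1.91 = 0.182.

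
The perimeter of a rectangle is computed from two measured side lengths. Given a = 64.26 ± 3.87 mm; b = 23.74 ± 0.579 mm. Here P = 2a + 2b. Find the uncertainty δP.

7.83 mm

Absolute uncertainties add in quadrature for a linear combination:
  (2·δa)² = 59.9;  (2·δb)² = 1.34
δP = √(61.2) = 7.83 mm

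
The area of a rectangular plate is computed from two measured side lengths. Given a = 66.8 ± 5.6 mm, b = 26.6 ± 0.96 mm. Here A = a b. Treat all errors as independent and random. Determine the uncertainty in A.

162 mm^2

For a monomial A ∝ a, b, fractional errors add in quadrature:
  (1·δa/a)² = (1×0.0838)² = 0.00703;  (1·δb/b)² = (1×0.0361)² = 0.00130
δA/A = √(0.00833) = 0.0913
A = 1780 mm^2, so δA = 0.0913 × 1780 = 162 mm^2.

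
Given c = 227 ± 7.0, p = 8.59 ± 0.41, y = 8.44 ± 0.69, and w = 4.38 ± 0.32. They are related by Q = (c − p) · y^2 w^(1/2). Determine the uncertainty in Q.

Let u = c − p = 218. δu = √(δc² + δp²) = √(49.0 + 0.168) = 7.01, so δu/u = 0.0321.
Q is then a monomial in u, y, w:
δQ/Q = √((δu/u)² + (2·δy/y)² + (½·δw/w)²) = √(0.00103 + 0.0267 + 0.00133) = 0.171
Q = 32600, so δQ = 0.171 × 32600 = 5550.

5550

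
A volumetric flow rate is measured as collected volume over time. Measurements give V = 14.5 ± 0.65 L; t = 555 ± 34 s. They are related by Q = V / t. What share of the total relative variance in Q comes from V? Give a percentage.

34.9%

(δQ/Q)² = (1·δV/V)² + (-1·δt/t)²
  V term: (1×0.0448)² = 0.00201
  t term: (-1×0.0613)² = 0.00375
Total = 0.00576. Share from V = 0.00201/0.00576 = 0.349.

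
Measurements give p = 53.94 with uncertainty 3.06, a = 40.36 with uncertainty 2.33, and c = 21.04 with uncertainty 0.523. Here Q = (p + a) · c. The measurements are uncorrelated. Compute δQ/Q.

Let u = p + a = 94.30. δu = √(δp² + δa²) = √(9.36 + 5.43) = 3.85, so δu/u = 0.0408.
Q is then a monomial in u, c:
δQ/Q = √((δu/u)² + (1·δc/c)²) = √(0.00166 + 0.000618) = 0.0478

0.0478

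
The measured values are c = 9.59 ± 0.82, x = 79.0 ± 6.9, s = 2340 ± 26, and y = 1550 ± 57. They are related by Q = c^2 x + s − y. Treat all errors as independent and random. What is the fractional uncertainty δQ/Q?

0.173

Let p = c^2·x = 7270. δp/p = √((2·δc/c)² + (1·δx/x)²) = √(0.0292 + 0.00763) = 0.192, so δp = 1400.
Q = p + s − y: δQ = √(δp² + δs² + δy²) = √(1.95e+06 + 676 + 3250) = 1400
Q = 8060, so δQ/Q = 1400/8060 = 0.173.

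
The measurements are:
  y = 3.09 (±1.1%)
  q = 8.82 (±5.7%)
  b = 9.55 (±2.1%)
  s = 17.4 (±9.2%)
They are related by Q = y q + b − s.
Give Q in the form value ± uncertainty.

Let p = y·q = 27.3. δp/p = √((1·δy/y)² + (1·δq/q)²) = √(0.000121 + 0.00325) = 0.0581, so δp = 1.58.
Q = p + b − s: δQ = √(δp² + δb² + δs²) = √(2.50 + 0.0402 + 2.56) = 2.26
Q = 19.4.

19.4 ± 2.26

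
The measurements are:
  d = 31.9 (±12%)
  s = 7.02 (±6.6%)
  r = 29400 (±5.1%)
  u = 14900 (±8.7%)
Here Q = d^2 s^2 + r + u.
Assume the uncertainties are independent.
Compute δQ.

13900

Let p = d^2·s^2 = 50100. δp/p = √((2·δd/d)² + (2·δs/s)²) = √(0.0576 + 0.0174) = 0.274, so δp = 13700.
Q = p + r + u: δQ = √(δp² + δr² + δu²) = √(1.89e+08 + 2.25e+06 + 1.68e+06) = 13900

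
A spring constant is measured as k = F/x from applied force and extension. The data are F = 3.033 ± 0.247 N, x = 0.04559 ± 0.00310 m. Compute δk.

Relative error in a monomial: (δk/k)² = Σ (nᵢ · δxᵢ/xᵢ)².
  (1·δF/F)² = (1×0.0814)² = 0.00663;  (-1·δx/x)² = (-1×0.0680)² = 0.00462
δk/k = √(0.0113) = 0.106
k = 66.53 N/m, so δk = 0.106 × 66.53 = 7.06 N/m.

7.06 N/m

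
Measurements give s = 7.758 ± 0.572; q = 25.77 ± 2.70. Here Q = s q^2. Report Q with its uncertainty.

5152 ± 1140

Products/powers → add relative errors in quadrature, weighted by exponent:
  (1·δs/s)² = (1×0.0737)² = 0.00544;  (2·δq/q)² = (2×0.105)² = 0.0439
δQ/Q = √(0.0493) = 0.222
Q = 5152, so δQ = 0.222 × 5152 = 1140.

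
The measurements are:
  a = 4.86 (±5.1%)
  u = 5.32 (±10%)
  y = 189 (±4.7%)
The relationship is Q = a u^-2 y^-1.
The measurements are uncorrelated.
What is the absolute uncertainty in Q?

0.000192

Each factor contributes (exponent × relative error)² to (δQ/Q)²:
  (1·δa/a)² = (1×0.0510)² = 0.00260;  (-2·δu/u)² = (-2×0.100)² = 0.0400;  (-1·δy/y)² = (-1×0.0470)² = 0.00221
δQ/Q = √(0.0448) = 0.212
Q = 0.000909, so δQ = 0.212 × 0.000909 = 0.000192.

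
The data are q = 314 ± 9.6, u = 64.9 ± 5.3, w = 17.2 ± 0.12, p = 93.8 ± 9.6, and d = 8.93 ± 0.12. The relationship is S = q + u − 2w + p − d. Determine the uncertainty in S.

14.6

Each term contributes (cᵢ δxᵢ)² to (δS)²:
  (δq)² = 92.2;  (δu)² = 28.1;  (2·δw)² = 0.0576;  (δp)² = 92.2;  (δd)² = 0.0144
δS = √(212) = 14.6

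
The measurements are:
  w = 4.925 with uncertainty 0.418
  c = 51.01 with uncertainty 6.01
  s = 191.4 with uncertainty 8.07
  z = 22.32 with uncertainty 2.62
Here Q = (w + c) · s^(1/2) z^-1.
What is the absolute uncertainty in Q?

5.57

Let u = w + c = 55.93. δu = √(δw² + δc²) = √(0.175 + 36.1) = 6.02, so δu/u = 0.108.
Q is then a monomial in u, s, z:
δQ/Q = √((δu/u)² + (½·δs/s)² + (-1·δz/z)²) = √(0.0116 + 0.000444 + 0.0138) = 0.161
Q = 34.67, so δQ = 0.161 × 34.67 = 5.57.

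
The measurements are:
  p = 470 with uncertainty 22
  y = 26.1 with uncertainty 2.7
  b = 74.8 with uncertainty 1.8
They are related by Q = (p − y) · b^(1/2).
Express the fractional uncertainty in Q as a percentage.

Let u = p − y = 444. δu = √(δp² + δy²) = √(484 + 7.29) = 22.2, so δu/u = 0.0499.
Q is then a monomial in u, b:
δQ/Q = √((δu/u)² + (½·δb/b)²) = √(0.00249 + 0.000145) = 0.0514

5.14%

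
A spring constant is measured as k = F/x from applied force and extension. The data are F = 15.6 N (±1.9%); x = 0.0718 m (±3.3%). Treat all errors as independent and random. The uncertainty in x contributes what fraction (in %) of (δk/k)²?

75.1%

(δk/k)² = (1·δF/F)² + (-1·δx/x)²
  F term: (1×0.0190)² = 0.000361
  x term: (-1×0.0330)² = 0.00109
Total = 0.00145. Share from x = 0.00109/0.00145 = 0.751.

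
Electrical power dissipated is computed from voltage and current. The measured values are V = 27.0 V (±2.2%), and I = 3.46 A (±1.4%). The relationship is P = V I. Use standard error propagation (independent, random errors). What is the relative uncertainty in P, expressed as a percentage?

2.61%

P is a product of powers, so relative uncertainties combine in quadrature:
  (1·δV/V)² = (1×0.0220)² = 0.000484;  (1·δI/I)² = (1×0.0140)² = 0.000196
δP/P = √(0.000680) = 0.0261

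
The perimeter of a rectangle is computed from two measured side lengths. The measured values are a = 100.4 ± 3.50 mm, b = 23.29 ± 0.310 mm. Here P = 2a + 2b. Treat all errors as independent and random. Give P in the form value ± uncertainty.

Each term contributes (cᵢ δxᵢ)² to (δP)²:
  (2·δa)² = 49.0;  (2·δb)² = 0.384
δP = √(49.4) = 7.03 mm
P = 247.4 mm.

247.4 ± 7.03 mm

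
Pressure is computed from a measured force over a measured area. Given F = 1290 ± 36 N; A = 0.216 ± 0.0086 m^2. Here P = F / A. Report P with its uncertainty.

5970 ± 290 Pa

Products/powers → add relative errors in quadrature, weighted by exponent:
  (1·δF/F)² = (1×0.0279)² = 0.000779;  (-1·δA/A)² = (-1×0.0398)² = 0.00159
δP/P = √(0.00236) = 0.0486
P = 5970 Pa, so δP = 0.0486 × 5970 = 290 Pa.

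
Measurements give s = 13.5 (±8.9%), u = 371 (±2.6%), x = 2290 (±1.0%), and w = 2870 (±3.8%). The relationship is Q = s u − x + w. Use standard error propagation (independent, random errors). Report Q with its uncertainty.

5590 ± 478

Let p = s·u = 5010. δp/p = √((1·δs/s)² + (1·δu/u)²) = √(0.00792 + 0.000676) = 0.0927, so δp = 464.
Q = p − x + w: δQ = √(δp² + δx² + δw²) = √(2.16e+05 + 524 + 11900) = 478
Q = 5590.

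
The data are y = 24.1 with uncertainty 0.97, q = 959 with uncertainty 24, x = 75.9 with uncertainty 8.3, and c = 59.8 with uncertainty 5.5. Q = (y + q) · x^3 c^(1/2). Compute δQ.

Let u = y + q = 983. δu = √(δy² + δq²) = √(0.941 + 576) = 24.0, so δu/u = 0.0244.
Q is then a monomial in u, x, c:
δQ/Q = √((δu/u)² + (3·δx/x)² + (½·δc/c)²) = √(0.000597 + 0.108 + 0.00211) = 0.332
Q = 3.32e+09, so δQ = 0.332 × 3.32e+09 = 1.1e+09.

1.1e+09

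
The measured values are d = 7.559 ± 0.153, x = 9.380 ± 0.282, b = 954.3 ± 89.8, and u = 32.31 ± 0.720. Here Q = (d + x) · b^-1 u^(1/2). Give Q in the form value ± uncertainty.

Let w = d + x = 16.94. δw = √(δd² + δx²) = √(0.0234 + 0.0795) = 0.321, so δw/w = 0.0189.
Q is then a monomial in w, b, u:
δQ/Q = √((δw/w)² + (-1·δb/b)² + (½·δu/u)²) = √(0.000359 + 0.00885 + 0.000124) = 0.0966
Q = 0.1009, so δQ = 0.0966 × 0.1009 = 0.00975.

0.1009 ± 0.00975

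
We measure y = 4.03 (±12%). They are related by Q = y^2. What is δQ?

3.90

Since Q is a product/quotient, work with relative uncertainties:
  (2·δy/y)² = (2×0.120)² = 0.0576
δQ/Q = √(0.0576) = 0.240
Q = 16.2, so δQ = 0.240 × 16.2 = 3.90.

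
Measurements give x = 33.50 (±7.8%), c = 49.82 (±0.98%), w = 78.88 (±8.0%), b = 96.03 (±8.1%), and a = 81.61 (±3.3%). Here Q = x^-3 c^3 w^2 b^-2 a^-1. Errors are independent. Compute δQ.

Q is a product of powers, so relative uncertainties combine in quadrature:
  (-3·δx/x)² = (-3×0.0780)² = 0.0548;  (3·δc/c)² = (3×0.00980)² = 0.000864;  (2·δw/w)² = (2×0.0800)² = 0.0256;  (-2·δb/b)² = (-2×0.0810)² = 0.0262;  (-1·δa/a)² = (-1×0.0330)² = 0.00109
δQ/Q = √(0.109) = 0.329
Q = 0.02719, so δQ = 0.329 × 0.02719 = 0.00896.

0.00896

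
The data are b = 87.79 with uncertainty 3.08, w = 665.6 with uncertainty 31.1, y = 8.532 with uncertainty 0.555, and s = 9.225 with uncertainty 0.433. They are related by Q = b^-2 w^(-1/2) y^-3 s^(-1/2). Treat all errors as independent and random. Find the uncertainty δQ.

For a monomial Q ∝ b^-2, w^(-1/2), y^-3, s^(-1/2), fractional errors add in quadrature:
  (-2·δb/b)² = (-2×0.0351)² = 0.00492;  (−½·δw/w)² = (-0.5×0.0467)² = 0.000546;  (-3·δy/y)² = (-3×0.0650)² = 0.0381;  (−½·δs/s)² = (-0.5×0.0469)² = 0.000551
δQ/Q = √(0.0441) = 0.210
Q = 2.666e-09, so δQ = 0.210 × 2.666e-09 = 5.6e-10.

5.6e-10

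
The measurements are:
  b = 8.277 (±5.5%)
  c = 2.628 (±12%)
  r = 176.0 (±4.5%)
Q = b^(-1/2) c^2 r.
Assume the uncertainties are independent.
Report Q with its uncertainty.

Q is a product of powers, so relative uncertainties combine in quadrature:
  (−½·δb/b)² = (-0.5×0.0550)² = 0.000756;  (2·δc/c)² = (2×0.120)² = 0.0576;  (1·δr/r)² = (1×0.0450)² = 0.00202
δQ/Q = √(0.0604) = 0.246
Q = 422.5, so δQ = 0.246 × 422.5 = 104.

422.5 ± 104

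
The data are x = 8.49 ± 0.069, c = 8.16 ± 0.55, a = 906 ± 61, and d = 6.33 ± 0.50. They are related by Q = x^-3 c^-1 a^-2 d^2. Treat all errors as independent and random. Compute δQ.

2.15e-09

Each factor contributes (exponent × relative error)² to (δQ/Q)²:
  (-3·δx/x)² = (-3×0.00813)² = 0.000594;  (-1·δc/c)² = (-1×0.0674)² = 0.00454;  (-2·δa/a)² = (-2×0.0673)² = 0.0181;  (2·δd/d)² = (2×0.0790)² = 0.0250
δQ/Q = √(0.0482) = 0.220
Q = 9.78e-09, so δQ = 0.220 × 9.78e-09 = 2.15e-09.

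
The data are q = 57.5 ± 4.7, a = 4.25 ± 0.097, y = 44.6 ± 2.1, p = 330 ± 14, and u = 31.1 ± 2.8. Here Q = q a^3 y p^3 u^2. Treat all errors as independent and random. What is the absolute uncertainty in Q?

1.71e+15

Since Q is a product/quotient, work with relative uncertainties:
  (1·δq/q)² = (1×0.0817)² = 0.00668;  (3·δa/a)² = (3×0.0228)² = 0.00469;  (1·δy/y)² = (1×0.0471)² = 0.00222;  (3·δp/p)² = (3×0.0424)² = 0.0162;  (2·δu/u)² = (2×0.0900)² = 0.0324
δQ/Q = √(0.0622) = 0.249
Q = 6.84e+15, so δQ = 0.249 × 6.84e+15 = 1.71e+15.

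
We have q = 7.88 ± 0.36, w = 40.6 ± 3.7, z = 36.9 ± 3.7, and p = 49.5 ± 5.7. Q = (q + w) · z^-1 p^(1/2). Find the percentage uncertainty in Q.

Let u = q + w = 48.5. δu = √(δq² + δw²) = √(0.130 + 13.7) = 3.72, so δu/u = 0.0767.
Q is then a monomial in u, z, p:
δQ/Q = √((δu/u)² + (-1·δz/z)² + (½·δp/p)²) = √(0.00588 + 0.0101 + 0.00331) = 0.139

13.9%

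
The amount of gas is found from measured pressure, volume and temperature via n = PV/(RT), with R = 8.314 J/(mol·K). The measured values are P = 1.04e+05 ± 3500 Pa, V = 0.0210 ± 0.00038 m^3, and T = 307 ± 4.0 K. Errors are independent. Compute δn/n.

Since n is a product/quotient, work with relative uncertainties:
  (1·δP/P)² = (1×0.0337)² = 0.00113;  (1·δV/V)² = (1×0.0181)² = 0.000327;  (-1·δT/T)² = (-1×0.0130)² = 0.000170
δn/n = √(0.00163) = 0.0404

0.0404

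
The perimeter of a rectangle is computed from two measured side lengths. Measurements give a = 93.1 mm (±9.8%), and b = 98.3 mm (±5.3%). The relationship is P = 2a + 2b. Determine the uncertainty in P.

Absolute uncertainties add in quadrature for a linear combination:
  (2·δa)² = 333;  (2·δb)² = 109
δP = √(442) = 21.0 mm

21.0 mm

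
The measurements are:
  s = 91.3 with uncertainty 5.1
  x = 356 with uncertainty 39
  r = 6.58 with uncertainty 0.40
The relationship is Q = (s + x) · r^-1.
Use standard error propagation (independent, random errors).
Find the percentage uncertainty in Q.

Let u = s + x = 447. δu = √(δs² + δx²) = √(26.0 + 1520) = 39.3, so δu/u = 0.0879.
Q is then a monomial in u, r:
δQ/Q = √((δu/u)² + (-1·δr/r)²) = √(0.00773 + 0.00370) = 0.107

10.7%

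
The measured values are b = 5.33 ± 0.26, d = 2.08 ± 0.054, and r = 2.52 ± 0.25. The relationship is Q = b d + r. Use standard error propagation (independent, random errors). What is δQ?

Let p = b·d = 11.1. δp/p = √((1·δb/b)² + (1·δd/d)²) = √(0.00238 + 0.000674) = 0.0553, so δp = 0.613.
Q = p + r: δQ = √(δp² + δr²) = √(0.375 + 0.0625) = 0.662

0.662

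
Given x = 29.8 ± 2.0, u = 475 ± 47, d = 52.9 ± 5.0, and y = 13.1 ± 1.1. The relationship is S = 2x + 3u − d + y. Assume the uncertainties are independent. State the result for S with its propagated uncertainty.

1440 ± 141

Each term contributes (cᵢ δxᵢ)² to (δS)²:
  (2·δx)² = 16.0;  (3·δu)² = 19900;  (δd)² = 25.0;  (δy)² = 1.21
δS = √(19900) = 141
S = 1440.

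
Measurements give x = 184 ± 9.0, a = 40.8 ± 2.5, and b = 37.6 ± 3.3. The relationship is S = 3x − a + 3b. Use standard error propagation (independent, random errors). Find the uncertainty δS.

28.9

Absolute uncertainties add in quadrature for a linear combination:
  (3·δx)² = 729;  (δa)² = 6.25;  (3·δb)² = 98.0
δS = √(833) = 28.9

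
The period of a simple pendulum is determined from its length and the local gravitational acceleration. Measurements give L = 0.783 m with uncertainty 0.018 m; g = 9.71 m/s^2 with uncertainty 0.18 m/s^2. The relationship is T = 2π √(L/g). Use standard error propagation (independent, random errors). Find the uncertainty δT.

Relative error in a monomial: (δT/T)² = Σ (nᵢ · δxᵢ/xᵢ)².
  (½·δL/L)² = (0.5×0.0230)² = 0.000132;  (−½·δg/g)² = (-0.5×0.0185)² = 8.59e-05
δT/T = √(0.000218) = 0.0148
T = 1.78 s, so δT = 0.0148 × 1.78 = 0.0263 s.

0.0263 s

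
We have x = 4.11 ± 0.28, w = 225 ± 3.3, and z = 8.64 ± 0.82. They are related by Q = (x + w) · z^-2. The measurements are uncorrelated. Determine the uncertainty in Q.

Let u = x + w = 229. δu = √(δx² + δw²) = √(0.0784 + 10.9) = 3.31, so δu/u = 0.0145.
Q is then a monomial in u, z:
δQ/Q = √((δu/u)² + (-2·δz/z)²) = √(0.000209 + 0.0360) = 0.190
Q = 3.07, so δQ = 0.190 × 3.07 = 0.584.

0.584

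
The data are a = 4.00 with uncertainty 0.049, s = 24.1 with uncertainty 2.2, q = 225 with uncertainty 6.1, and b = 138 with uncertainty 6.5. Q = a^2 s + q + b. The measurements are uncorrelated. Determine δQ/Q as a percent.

Let p = a^2·s = 386. δp/p = √((2·δa/a)² + (1·δs/s)²) = √(0.000600 + 0.00833) = 0.0945, so δp = 36.4.
Q = p + q + b: δQ = √(δp² + δq² + δb²) = √(1330 + 37.2 + 42.2) = 37.5
Q = 749, so δQ/Q = 37.5/749 = 0.0501.

5.01%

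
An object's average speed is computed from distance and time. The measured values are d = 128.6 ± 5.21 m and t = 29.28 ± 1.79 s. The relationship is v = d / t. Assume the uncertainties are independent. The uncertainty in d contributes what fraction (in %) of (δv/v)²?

30.5%

(δv/v)² = (1·δd/d)² + (-1·δt/t)²
  d term: (1×0.0405)² = 0.00164
  t term: (-1×0.0611)² = 0.00374
Total = 0.00538. Share from d = 0.00164/0.00538 = 0.305.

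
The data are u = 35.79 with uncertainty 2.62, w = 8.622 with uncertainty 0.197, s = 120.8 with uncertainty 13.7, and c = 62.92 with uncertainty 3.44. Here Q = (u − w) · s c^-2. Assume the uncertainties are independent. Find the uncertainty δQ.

Let h = u − w = 27.17. δh = √(δu² + δw²) = √(6.86 + 0.0388) = 2.63, so δh/h = 0.0967.
Q is then a monomial in h, s, c:
δQ/Q = √((δh/h)² + (1·δs/s)² + (-2·δc/c)²) = √(0.00935 + 0.0129 + 0.0120) = 0.185
Q = 0.8290, so δQ = 0.185 × 0.8290 = 0.153.

0.153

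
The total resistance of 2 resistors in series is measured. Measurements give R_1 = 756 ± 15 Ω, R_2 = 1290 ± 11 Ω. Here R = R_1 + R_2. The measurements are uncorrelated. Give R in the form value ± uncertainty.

For a sum/difference, combine absolute errors in quadrature:
  (δR_1)² = 225;  (δR_2)² = 121
δR = √(346) = 18.6 Ω
R = 2050 Ω.

2050 ± 18.6 Ω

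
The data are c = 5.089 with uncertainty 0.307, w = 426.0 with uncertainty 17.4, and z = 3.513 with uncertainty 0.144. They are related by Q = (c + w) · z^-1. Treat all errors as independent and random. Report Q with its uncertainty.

122.7 ± 7.06

Let u = c + w = 431.1. δu = √(δc² + δw²) = √(0.0942 + 303) = 17.4, so δu/u = 0.0404.
Q is then a monomial in u, z:
δQ/Q = √((δu/u)² + (-1·δz/z)²) = √(0.00163 + 0.00168) = 0.0575
Q = 122.7, so δQ = 0.0575 × 122.7 = 7.06.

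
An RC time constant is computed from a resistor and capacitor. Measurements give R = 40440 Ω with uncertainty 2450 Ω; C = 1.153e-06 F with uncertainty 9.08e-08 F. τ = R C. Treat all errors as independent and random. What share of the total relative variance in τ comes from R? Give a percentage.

(δτ/τ)² = (1·δR/R)² + (1·δC/C)²
  R term: (1×0.0606)² = 0.00367
  C term: (1×0.0788)² = 0.00620
Total = 0.00987. Share from R = 0.00367/0.00987 = 0.372.

37.2%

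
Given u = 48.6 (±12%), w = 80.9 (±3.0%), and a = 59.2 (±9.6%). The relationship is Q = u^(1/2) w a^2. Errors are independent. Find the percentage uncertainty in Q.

Since Q is a product/quotient, work with relative uncertainties:
  (½·δu/u)² = (0.5×0.120)² = 0.00360;  (1·δw/w)² = (1×0.0300)² = 0.000900;  (2·δa/a)² = (2×0.0960)² = 0.0369
δQ/Q = √(0.0414) = 0.203

20.3%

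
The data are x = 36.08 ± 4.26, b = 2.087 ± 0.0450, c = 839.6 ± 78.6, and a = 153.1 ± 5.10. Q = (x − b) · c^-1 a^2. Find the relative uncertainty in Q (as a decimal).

Let u = x − b = 33.99. δu = √(δx² + δb²) = √(18.1 + 0.00202) = 4.26, so δu/u = 0.125.
Q is then a monomial in u, c, a:
δQ/Q = √((δu/u)² + (-1·δc/c)² + (2·δa/a)²) = √(0.0157 + 0.00876 + 0.00444) = 0.170

0.170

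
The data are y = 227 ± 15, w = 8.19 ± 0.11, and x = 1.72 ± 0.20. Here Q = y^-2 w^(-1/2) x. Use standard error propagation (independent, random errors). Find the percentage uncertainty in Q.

17.6%

Relative error in a monomial: (δQ/Q)² = Σ (nᵢ · δxᵢ/xᵢ)².
  (-2·δy/y)² = (-2×0.0661)² = 0.0175;  (−½·δw/w)² = (-0.5×0.0134)² = 4.51e-05;  (1·δx/x)² = (1×0.116)² = 0.0135
δQ/Q = √(0.0310) = 0.176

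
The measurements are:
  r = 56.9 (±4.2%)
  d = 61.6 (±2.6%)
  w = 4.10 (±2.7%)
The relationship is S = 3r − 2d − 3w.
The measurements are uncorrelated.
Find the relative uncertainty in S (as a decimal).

0.223

Each term contributes (cᵢ δxᵢ)² to (δS)²:
  (3·δr)² = 51.4;  (2·δd)² = 10.3;  (3·δw)² = 0.110
δS = √(61.8) = 7.86
S = 35.2, so δS/S = 7.86/35.2 = 0.223.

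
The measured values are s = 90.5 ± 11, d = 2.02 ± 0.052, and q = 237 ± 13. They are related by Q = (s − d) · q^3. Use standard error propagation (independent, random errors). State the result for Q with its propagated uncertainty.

Let u = s − d = 88.5. δu = √(δs² + δd²) = √(121 + 0.00270) = 11.0, so δu/u = 0.124.
Q is then a monomial in u, q:
δQ/Q = √((δu/u)² + (3·δq/q)²) = √(0.0155 + 0.0271) = 0.206
Q = 1.18e+09, so δQ = 0.206 × 1.18e+09 = 2.43e+08.

(1.18 ± 0.243) × 10^9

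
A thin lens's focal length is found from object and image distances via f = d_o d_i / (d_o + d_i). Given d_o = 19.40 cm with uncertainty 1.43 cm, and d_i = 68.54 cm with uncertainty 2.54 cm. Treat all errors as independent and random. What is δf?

0.877 cm

∂f/∂d_o = (d_i/(d_o+d_i))² = 0.607;  ∂f/∂d_i = (d_o/(d_o+d_i))² = 0.0487
δf = √((∂f/∂d_o · δd_o)² + (∂f/∂d_i · δd_i)²) = √(0.755 + 0.0153) = 0.877 cm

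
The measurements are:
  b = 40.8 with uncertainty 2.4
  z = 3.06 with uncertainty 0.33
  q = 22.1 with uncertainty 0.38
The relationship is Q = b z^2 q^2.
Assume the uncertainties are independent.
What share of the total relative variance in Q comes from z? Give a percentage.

(δQ/Q)² = (1·δb/b)² + (2·δz/z)² + (2·δq/q)²
  b term: (1×0.0588)² = 0.00346
  z term: (2×0.108)² = 0.0465
  q term: (2×0.0172)² = 0.00118
Total = 0.0512. Share from z = 0.0465/0.0512 = 0.909.

90.9%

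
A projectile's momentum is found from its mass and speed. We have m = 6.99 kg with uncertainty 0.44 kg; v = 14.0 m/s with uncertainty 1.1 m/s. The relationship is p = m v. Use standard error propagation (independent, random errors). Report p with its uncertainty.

97.9 ± 9.85 kg·m/s

Relative error in a monomial: (δp/p)² = Σ (nᵢ · δxᵢ/xᵢ)².
  (1·δm/m)² = (1×0.0629)² = 0.00396;  (1·δv/v)² = (1×0.0786)² = 0.00617
δp/p = √(0.0101) = 0.101
p = 97.9 kg·m/s, so δp = 0.101 × 97.9 = 9.85 kg·m/s.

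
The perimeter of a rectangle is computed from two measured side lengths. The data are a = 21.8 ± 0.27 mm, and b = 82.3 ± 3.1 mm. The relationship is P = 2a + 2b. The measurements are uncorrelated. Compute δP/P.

0.0299

For a sum/difference, combine absolute errors in quadrature:
  (2·δa)² = 0.292;  (2·δb)² = 38.4
δP = √(38.7) = 6.22 mm
P = 208 mm, so δP/P = 6.22/208 = 0.0299.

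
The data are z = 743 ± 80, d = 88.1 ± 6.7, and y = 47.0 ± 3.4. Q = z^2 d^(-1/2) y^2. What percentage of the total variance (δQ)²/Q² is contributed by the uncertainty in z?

67.5%

(δQ/Q)² = (2·δz/z)² + (−½·δd/d)² + (2·δy/y)²
  z term: (2×0.108)² = 0.0464
  d term: (-0.5×0.0760)² = 0.00145
  y term: (2×0.0723)² = 0.0209
Total = 0.0688. Share from z = 0.0464/0.0688 = 0.675.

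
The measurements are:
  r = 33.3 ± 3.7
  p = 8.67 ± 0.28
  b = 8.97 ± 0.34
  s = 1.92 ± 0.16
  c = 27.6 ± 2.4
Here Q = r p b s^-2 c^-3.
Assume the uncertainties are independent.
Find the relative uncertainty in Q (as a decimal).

For a monomial Q ∝ r, p, b, s^-2, c^-3, fractional errors add in quadrature:
  (1·δr/r)² = (1×0.111)² = 0.0123;  (1·δp/p)² = (1×0.0323)² = 0.00104;  (1·δb/b)² = (1×0.0379)² = 0.00144;  (-2·δs/s)² = (-2×0.0833)² = 0.0278;  (-3·δc/c)² = (-3×0.0870)² = 0.0681
δQ/Q = √(0.111) = 0.333

0.333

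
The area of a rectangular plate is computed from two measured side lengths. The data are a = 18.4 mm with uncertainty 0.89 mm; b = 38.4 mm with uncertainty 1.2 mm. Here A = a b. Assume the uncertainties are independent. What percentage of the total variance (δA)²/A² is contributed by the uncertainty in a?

70.6%

(δA/A)² = (1·δa/a)² + (1·δb/b)²
  a term: (1×0.0484)² = 0.00234
  b term: (1×0.0312)² = 0.000977
Total = 0.00332. Share from a = 0.00234/0.00332 = 0.706.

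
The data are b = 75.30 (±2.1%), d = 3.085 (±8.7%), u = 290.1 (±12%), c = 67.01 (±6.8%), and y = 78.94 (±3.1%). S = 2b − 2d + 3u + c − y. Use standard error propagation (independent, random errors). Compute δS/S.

0.104

S is a linear combination, so absolute uncertainties add in quadrature:
  (2·δb)² = 10.0;  (2·δd)² = 0.288;  (3·δu)² = 10900;  (δc)² = 20.8;  (δy)² = 5.99
δS = √(10900) = 105
S = 1003, so δS/S = 105/1003 = 0.104.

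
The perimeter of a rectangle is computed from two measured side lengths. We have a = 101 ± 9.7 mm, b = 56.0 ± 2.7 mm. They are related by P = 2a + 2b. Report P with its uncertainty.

For a sum/difference, combine absolute errors in quadrature:
  (2·δa)² = 376;  (2·δb)² = 29.2
δP = √(406) = 20.1 mm
P = 314 mm.

314 ± 20.1 mm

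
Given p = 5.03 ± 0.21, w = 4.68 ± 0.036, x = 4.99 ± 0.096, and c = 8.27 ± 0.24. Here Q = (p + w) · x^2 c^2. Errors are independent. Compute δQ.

1210

Let u = p + w = 9.71. δu = √(δp² + δw²) = √(0.0441 + 0.00130) = 0.213, so δu/u = 0.0219.
Q is then a monomial in u, x, c:
δQ/Q = √((δu/u)² + (2·δx/x)² + (2·δc/c)²) = √(0.000481 + 0.00148 + 0.00337) = 0.0730
Q = 16500, so δQ = 0.0730 × 16500 = 1210.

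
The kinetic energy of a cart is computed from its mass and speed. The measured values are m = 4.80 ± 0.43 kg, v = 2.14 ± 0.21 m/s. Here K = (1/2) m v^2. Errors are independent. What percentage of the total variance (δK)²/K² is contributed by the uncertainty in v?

(δK/K)² = (1·δm/m)² + (2·δv/v)²
  m term: (1×0.0896)² = 0.00803
  v term: (2×0.0981)² = 0.0385
Total = 0.0465. Share from v = 0.0385/0.0465 = 0.828.

82.8%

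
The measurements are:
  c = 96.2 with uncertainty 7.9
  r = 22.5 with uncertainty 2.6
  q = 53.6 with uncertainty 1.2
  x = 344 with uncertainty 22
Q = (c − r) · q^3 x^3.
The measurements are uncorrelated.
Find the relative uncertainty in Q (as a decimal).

Let u = c − r = 73.7. δu = √(δc² + δr²) = √(62.4 + 6.76) = 8.32, so δu/u = 0.113.
Q is then a monomial in u, q, x:
δQ/Q = √((δu/u)² + (3·δq/q)² + (3·δx/x)²) = √(0.0127 + 0.00451 + 0.0368) = 0.232

0.232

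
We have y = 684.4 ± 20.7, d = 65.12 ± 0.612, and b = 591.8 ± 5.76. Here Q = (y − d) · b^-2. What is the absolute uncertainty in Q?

Let u = y − d = 619.3. δu = √(δy² + δd²) = √(428 + 0.375) = 20.7, so δu/u = 0.0334.
Q is then a monomial in u, b:
δQ/Q = √((δu/u)² + (-2·δb/b)²) = √(0.00112 + 0.000379) = 0.0387
Q = 0.001768, so δQ = 0.0387 × 0.001768 = 6.84e-05.

6.84e-05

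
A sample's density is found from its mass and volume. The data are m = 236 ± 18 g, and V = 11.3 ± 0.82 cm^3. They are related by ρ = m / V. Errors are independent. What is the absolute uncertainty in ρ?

2.20 g/cm^3

Since ρ is a product/quotient, work with relative uncertainties:
  (1·δm/m)² = (1×0.0763)² = 0.00582;  (-1·δV/V)² = (-1×0.0726)² = 0.00527
δρ/ρ = √(0.0111) = 0.105
ρ = 20.9 g/cm^3, so δρ = 0.105 × 20.9 = 2.20 g/cm^3.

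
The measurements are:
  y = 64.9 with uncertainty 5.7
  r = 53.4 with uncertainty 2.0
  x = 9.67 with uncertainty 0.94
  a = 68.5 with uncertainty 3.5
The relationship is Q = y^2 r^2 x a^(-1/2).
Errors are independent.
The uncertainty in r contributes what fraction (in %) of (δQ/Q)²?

12.0%

(δQ/Q)² = (2·δy/y)² + (2·δr/r)² + (1·δx/x)² + (−½·δa/a)²
  y term: (2×0.0878)² = 0.0309
  r term: (2×0.0375)² = 0.00561
  x term: (1×0.0972)² = 0.00945
  a term: (-0.5×0.0511)² = 0.000653
Total = 0.0466. Share from r = 0.00561/0.0466 = 0.120.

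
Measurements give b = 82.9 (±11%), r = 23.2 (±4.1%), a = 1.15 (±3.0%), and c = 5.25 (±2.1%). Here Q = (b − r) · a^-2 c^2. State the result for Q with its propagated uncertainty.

1240 ± 212

Let u = b − r = 59.7. δu = √(δb² + δr²) = √(83.2 + 0.905) = 9.17, so δu/u = 0.154.
Q is then a monomial in u, a, c:
δQ/Q = √((δu/u)² + (-2·δa/a)² + (2·δc/c)²) = √(0.0236 + 0.00360 + 0.00176) = 0.170
Q = 1240, so δQ = 0.170 × 1240 = 212.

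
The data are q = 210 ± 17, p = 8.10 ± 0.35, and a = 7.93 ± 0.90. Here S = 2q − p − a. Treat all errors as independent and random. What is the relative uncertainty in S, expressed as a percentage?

8.42%

Each term contributes (cᵢ δxᵢ)² to (δS)²:
  (2·δq)² = 1160;  (δp)² = 0.122;  (δa)² = 0.810
δS = √(1160) = 34.0
S = 404, so δS/S = 34.0/404 = 0.0842.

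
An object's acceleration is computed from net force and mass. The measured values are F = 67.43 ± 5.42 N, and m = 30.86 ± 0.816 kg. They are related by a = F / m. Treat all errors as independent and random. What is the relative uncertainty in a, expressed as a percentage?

Products/powers → add relative errors in quadrature, weighted by exponent:
  (1·δF/F)² = (1×0.0804)² = 0.00646;  (-1·δm/m)² = (-1×0.0264)² = 0.000699
δa/a = √(0.00716) = 0.0846

8.46%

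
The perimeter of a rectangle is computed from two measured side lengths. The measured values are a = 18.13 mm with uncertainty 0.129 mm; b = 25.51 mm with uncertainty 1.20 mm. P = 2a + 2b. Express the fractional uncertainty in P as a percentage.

2.77%

P is a linear combination, so absolute uncertainties add in quadrature:
  (2·δa)² = 0.0666;  (2·δb)² = 5.76
δP = √(5.83) = 2.41 mm
P = 87.28 mm, so δP/P = 2.41/87.28 = 0.0277.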